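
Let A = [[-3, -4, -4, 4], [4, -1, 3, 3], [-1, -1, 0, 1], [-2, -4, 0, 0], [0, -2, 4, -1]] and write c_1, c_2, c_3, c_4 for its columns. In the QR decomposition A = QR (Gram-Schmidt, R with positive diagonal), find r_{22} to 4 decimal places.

r_{22} = 5.3260

c_1 = (-3, 4, -1, -2, 0); ‖c_1‖ = 5.4772, so e_1 = (-0.5477, 0.7303, -0.1826, -0.3651, 0.0000).
e_1·c_2 = (-0.5477)·(-4) + 0.7303·(-1) + (-0.1826)·(-1) + (-0.3651)·(-4) + 0.0000·(-2) = 3.1038.
u_2 = c_2 − 3.1038·e_1 = (-2.3000, -3.2667, -0.4333, -2.8667, -2.0000).
r_{22} = ‖u_2‖ = 5.3260.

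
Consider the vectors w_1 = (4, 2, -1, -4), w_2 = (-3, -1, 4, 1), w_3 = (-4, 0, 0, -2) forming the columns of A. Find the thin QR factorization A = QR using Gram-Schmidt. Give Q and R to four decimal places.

Q = [[0.6576, -0.1666, -0.7186], [0.3288, 0.0507, 0.0895], [-0.1644, 0.9128, -0.3713], [-0.6576, -0.3695, -0.5811]], R = [[6.0828, -3.6168, -1.3152], [0.0000, 3.7308, 1.4054], [0.0000, 0.0000, 4.0367]]

w_1 = (4, 2, -1, -4); ‖w_1‖ = 6.0828, so q_1 = (0.6576, 0.3288, -0.1644, -0.6576).
q_1·w_2 = 0.6576·(-3) + 0.3288·(-1) + (-0.1644)·4 + (-0.6576)·1 = -3.6168.
u_2 = w_2 + 3.6168·q_1 = (-0.6216, 0.1892, 3.4054, -1.3784).
‖u_2‖ = 3.7308, so q_2 = (-0.1666, 0.0507, 0.9128, -0.3695).
q_1·w_3 = 0.6576·(-4) + 0.3288·0 + (-0.1644)·0 + (-0.6576)·(-2) = -1.3152; q_2·w_3 = (-0.1666)·(-4) + 0.0507·0 + 0.9128·0 + (-0.3695)·(-2) = 1.4054.
u_3 = w_3 + 1.3152·q_1 − 1.4054·q_2 = (-2.9010, 0.3612, -1.4990, -2.3456).
‖u_3‖ = 4.0367, so q_3 = (-0.7186, 0.0895, -0.3713, -0.5811).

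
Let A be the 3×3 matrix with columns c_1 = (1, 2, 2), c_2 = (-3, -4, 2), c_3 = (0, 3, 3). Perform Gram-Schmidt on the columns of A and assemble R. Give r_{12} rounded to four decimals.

r_{12} = -2.3333

q_1 = c_1/‖c_1‖ = (1, 2, 2)/3.0000 = (0.3333, 0.6667, 0.6667).
r_{12} = q_1·c_2 = -2.3333.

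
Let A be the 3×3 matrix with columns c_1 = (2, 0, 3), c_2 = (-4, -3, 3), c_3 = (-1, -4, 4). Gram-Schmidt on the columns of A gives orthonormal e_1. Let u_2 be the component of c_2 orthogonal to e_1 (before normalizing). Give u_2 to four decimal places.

c_1 = (2, 0, 3); ‖c_1‖ = 3.6056, so e_1 = (0.5547, 0.0000, 0.8321).
e_1·c_2 = 0.5547·(-4) + 0.0000·(-3) + 0.8321·3 = 0.2774.
u_2 = c_2 − 0.2774·e_1 = (-4.1538, -3.0000, 2.7692).

u_2 = (-4.1538, -3.0000, 2.7692)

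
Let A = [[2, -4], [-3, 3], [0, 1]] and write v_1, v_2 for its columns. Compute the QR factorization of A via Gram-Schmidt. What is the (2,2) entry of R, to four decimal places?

v_1 = (2, -3, 0); ‖v_1‖ = 3.6056, so q_1 = (0.5547, -0.8321, 0.0000).
q_1·v_2 = 0.5547·(-4) + (-0.8321)·3 + 0.0000·1 = -4.7150.
u_2 = v_2 + 4.7150·q_1 = (-1.3846, -0.9231, 1.0000).
r_{22} = ‖u_2‖ = 1.9415.

r_{22} = 1.9415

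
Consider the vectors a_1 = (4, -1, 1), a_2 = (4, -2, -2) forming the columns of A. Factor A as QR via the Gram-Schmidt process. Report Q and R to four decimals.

Q = [[0.9428, 0.1421], [-0.2357, -0.3553], [0.2357, -0.9239]], R = [[4.2426, 3.7712], [0.0000, 3.1269]]

q_1 = a_1/‖a_1‖ = (4, -1, 1)/4.2426 = (0.9428, -0.2357, 0.2357).
r_{12} = q_1·a_2 = 3.7712.
u_2 = a_2 − 3.7712·q_1 = (0.4444, -1.1111, -2.8889).
‖u_2‖ = 3.1269, so q_2 = (0.1421, -0.3553, -0.9239).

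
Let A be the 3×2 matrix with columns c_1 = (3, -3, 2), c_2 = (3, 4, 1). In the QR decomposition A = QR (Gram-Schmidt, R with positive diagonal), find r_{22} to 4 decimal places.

r_{22} = 5.0946

c_1 = (3, -3, 2); ‖c_1‖ = 4.6904, so q_1 = (0.6396, -0.6396, 0.4264).
q_1·c_2 = 0.6396·3 + (-0.6396)·4 + 0.4264·1 = -0.2132.
u_2 = c_2 + 0.2132·q_1 = (3.1364, 3.8636, 1.0909).
r_{22} = ‖u_2‖ = 5.0946.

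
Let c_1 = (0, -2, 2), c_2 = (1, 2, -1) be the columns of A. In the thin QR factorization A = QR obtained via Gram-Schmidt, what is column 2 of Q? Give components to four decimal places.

c_1 = (0, -2, 2); ‖c_1‖ = 2.8284, so e_1 = (0.0000, -0.7071, 0.7071).
e_1·c_2 = 0.0000·1 + (-0.7071)·2 + 0.7071·(-1) = -2.1213.
u_2 = c_2 + 2.1213·e_1 = (1.0000, 0.5000, 0.5000).
‖u_2‖ = 1.2247, so e_2 = (0.8165, 0.4082, 0.4082).

e_2 = (0.8165, 0.4082, 0.4082)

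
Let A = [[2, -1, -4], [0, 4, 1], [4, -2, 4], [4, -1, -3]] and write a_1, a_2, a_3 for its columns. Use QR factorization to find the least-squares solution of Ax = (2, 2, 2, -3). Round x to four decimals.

a_1 = (2, 0, 4, 4); ‖a_1‖ = 6.0000, so e_1 = (0.3333, 0.0000, 0.6667, 0.6667).
e_1·a_2 = 0.3333·(-1) + 0.0000·4 + 0.6667·(-2) + 0.6667·(-1) = -2.3333.
u_2 = a_2 + 2.3333·e_1 = (-0.2222, 4.0000, -0.4444, 0.5556).
‖u_2‖ = 4.0689, so e_2 = (-0.0546, 0.9831, -0.1092, 0.1365).
e_1·a_3 = 0.3333·(-4) + 0.0000·1 + 0.6667·4 + 0.6667·(-3) = -0.6667; e_2·a_3 = (-0.0546)·(-4) + 0.9831·1 + (-0.1092)·4 + 0.1365·(-3) = 0.3550.
u_3 = a_3 + 0.6667·e_1 − 0.3550·e_2 = (-3.7584, 0.6510, 4.4832, -2.6040).
‖u_3‖ = 6.4366, so e_3 = (-0.5839, 0.1011, 0.6965, -0.4046).
Qᵀb = (0.0000, 1.2288, 1.6412).
Back-substitute: x_3 = 1.6412/6.4366 = 0.2550.
x_2 = (1.2288 − 0.3550·0.2550)/4.0689 = 0.2798.
x_1 = (0.0000 + 2.3333·0.2798 + 0.6667·0.2550)/6.0000 = 0.1371.

x = (0.1371, 0.2798, 0.2550)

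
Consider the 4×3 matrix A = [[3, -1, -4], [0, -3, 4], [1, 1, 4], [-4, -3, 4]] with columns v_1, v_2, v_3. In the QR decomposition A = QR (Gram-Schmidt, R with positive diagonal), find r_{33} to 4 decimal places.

r_{33} = 6.2458

e_1 = v_1/‖v_1‖ = (3, 0, 1, -4)/5.0990 = (0.5883, 0.0000, 0.1961, -0.7845).
r_{12} = e_1·v_2 = 1.9612.
u_2 = v_2 − 1.9612·e_1 = (-2.1538, -3.0000, 0.6154, -1.4615).
‖u_2‖ = 4.0192, so e_2 = (-0.5359, -0.7464, 0.1531, -0.3636).
r_{13} = e_1·v_3 = -4.7068; r_{23} = e_2·v_3 = -1.6842.
u_3 = v_3 + 4.7068·e_1 + 1.6842·e_2 = (-2.1333, 2.7429, 5.1810, -0.3048).
r_{33} = ‖u_3‖ = 6.2458.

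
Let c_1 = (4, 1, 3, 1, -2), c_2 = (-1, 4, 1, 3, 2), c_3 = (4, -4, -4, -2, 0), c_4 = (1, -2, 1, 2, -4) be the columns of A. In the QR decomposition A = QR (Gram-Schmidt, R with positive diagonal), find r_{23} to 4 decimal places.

q_1 = c_1/‖c_1‖ = (4, 1, 3, 1, -2)/5.5678 = (0.7184, 0.1796, 0.5388, 0.1796, -0.3592).
r_{12} = q_1·c_2 = 0.3592.
u_2 = c_2 − 0.3592·q_1 = (-1.2581, 3.9355, 0.8065, 2.9355, 2.1290).
‖u_2‖ = 5.5562, so q_2 = (-0.2264, 0.7083, 0.1451, 0.5283, 0.3832).
r_{23} = q_2·c_3 = -5.3762.

r_{23} = -5.3762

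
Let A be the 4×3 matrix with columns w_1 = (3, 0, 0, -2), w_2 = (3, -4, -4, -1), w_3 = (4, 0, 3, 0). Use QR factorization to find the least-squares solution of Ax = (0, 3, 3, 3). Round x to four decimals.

x = (-0.7452, -0.4477, 0.7177)

e_1 = w_1/‖w_1‖ = (3, 0, 0, -2)/3.6056 = (0.8321, 0.0000, 0.0000, -0.5547).
r_{12} = e_1·w_2 = 3.0509.
u_2 = w_2 − 3.0509·e_1 = (0.4615, -4.0000, -4.0000, 0.6923).
‖u_2‖ = 5.7177, so e_2 = (0.0807, -0.6996, -0.6996, 0.1211).
r_{13} = e_1·w_3 = 3.3282; r_{23} = e_2·w_3 = -1.7759.
u_3 = w_3 − 3.3282·e_1 + 1.7759·e_2 = (1.3741, -1.2424, 1.7576, 2.0612).
‖u_3‖ = 3.2817, so e_3 = (0.4187, -0.3786, 0.5356, 0.6281).
Qᵀb = (-1.6641, -3.8342, 2.3553).
Back-substitute: x_3 = 2.3553/3.2817 = 0.7177.
x_2 = (-3.8342 + 1.7759·0.7177)/5.7177 = -0.4477.
x_1 = (-1.6641 − 3.0509·(-0.4477) − 3.3282·0.7177)/3.6056 = -0.7452.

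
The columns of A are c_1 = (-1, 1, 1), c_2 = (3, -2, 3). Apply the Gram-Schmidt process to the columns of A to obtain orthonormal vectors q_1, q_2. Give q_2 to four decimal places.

q_2 = (0.5133, -0.2933, 0.8066)

c_1 = (-1, 1, 1); ‖c_1‖ = 1.7321, so q_1 = (-0.5774, 0.5774, 0.5774).
q_1·c_2 = (-0.5774)·3 + 0.5774·(-2) + 0.5774·3 = -1.1547.
u_2 = c_2 + 1.1547·q_1 = (2.3333, -1.3333, 3.6667).
‖u_2‖ = 4.5461, so q_2 = (0.5133, -0.2933, 0.8066).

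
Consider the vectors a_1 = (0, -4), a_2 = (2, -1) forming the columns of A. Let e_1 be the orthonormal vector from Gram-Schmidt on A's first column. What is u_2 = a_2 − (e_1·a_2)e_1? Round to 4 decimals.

u_2 = (2.0000, 0.0000)

a_1 = (0, -4); ‖a_1‖ = 4.0000, so e_1 = (0.0000, -1.0000).
e_1·a_2 = 0.0000·2 + (-1.0000)·(-1) = 1.0000.
u_2 = a_2 − 1.0000·e_1 = (2.0000, 0.0000).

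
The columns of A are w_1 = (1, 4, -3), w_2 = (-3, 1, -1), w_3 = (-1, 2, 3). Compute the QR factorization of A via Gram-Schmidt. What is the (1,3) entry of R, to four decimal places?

w_1 = (1, 4, -3); ‖w_1‖ = 5.0990, so e_1 = (0.1961, 0.7845, -0.5883).
r_{13} = e_1·w_3 = -0.3922.

r_{13} = -0.3922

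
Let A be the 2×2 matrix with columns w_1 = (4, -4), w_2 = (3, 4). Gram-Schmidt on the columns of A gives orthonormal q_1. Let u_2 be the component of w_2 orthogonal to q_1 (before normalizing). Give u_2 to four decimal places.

w_1 = (4, -4); ‖w_1‖ = 5.6569, so q_1 = (0.7071, -0.7071).
q_1·w_2 = 0.7071·3 + (-0.7071)·4 = -0.7071.
u_2 = w_2 + 0.7071·q_1 = (3.5000, 3.5000).

u_2 = (3.5000, 3.5000)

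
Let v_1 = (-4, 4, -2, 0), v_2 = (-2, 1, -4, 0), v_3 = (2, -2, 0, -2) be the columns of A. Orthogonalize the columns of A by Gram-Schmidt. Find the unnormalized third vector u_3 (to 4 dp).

u_3 = (0.1573, 0.1348, -0.0449, -2.0000)

q_1 = v_1/‖v_1‖ = (-4, 4, -2, 0)/6.0000 = (-0.6667, 0.6667, -0.3333, 0.0000).
r_{12} = q_1·v_2 = 3.3333.
u_2 = v_2 − 3.3333·q_1 = (0.2222, -1.2222, -2.8889, 0.0000).
‖u_2‖ = 3.1447, so q_2 = (0.0707, -0.3887, -0.9187, 0.0000).
r_{13} = q_1·v_3 = -2.6667; r_{23} = q_2·v_3 = 0.9187.
u_3 = v_3 + 2.6667·q_1 − 0.9187·q_2 = (0.1573, 0.1348, -0.0449, -2.0000).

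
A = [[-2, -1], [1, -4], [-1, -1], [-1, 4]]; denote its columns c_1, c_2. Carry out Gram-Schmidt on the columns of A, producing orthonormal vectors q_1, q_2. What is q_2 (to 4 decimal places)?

q_2 = (-0.4403, -0.5956, -0.3108, 0.5956)

c_1 = (-2, 1, -1, -1); ‖c_1‖ = 2.6458, so q_1 = (-0.7559, 0.3780, -0.3780, -0.3780).
q_1·c_2 = (-0.7559)·(-1) + 0.3780·(-4) + (-0.3780)·(-1) + (-0.3780)·4 = -1.8898.
u_2 = c_2 + 1.8898·q_1 = (-2.4286, -3.2857, -1.7143, 3.2857).
‖u_2‖ = 5.5162, so q_2 = (-0.4403, -0.5956, -0.3108, 0.5956).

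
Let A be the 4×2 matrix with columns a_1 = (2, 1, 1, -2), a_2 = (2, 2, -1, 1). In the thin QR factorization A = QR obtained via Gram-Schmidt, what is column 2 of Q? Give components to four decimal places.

a_1 = (2, 1, 1, -2); ‖a_1‖ = 3.1623, so e_1 = (0.6325, 0.3162, 0.3162, -0.6325).
e_1·a_2 = 0.6325·2 + 0.3162·2 + 0.3162·(-1) + (-0.6325)·1 = 0.9487.
u_2 = a_2 − 0.9487·e_1 = (1.4000, 1.7000, -1.3000, 1.6000).
‖u_2‖ = 3.0166, so e_2 = (0.4641, 0.5635, -0.4309, 0.5304).

e_2 = (0.4641, 0.5635, -0.4309, 0.5304)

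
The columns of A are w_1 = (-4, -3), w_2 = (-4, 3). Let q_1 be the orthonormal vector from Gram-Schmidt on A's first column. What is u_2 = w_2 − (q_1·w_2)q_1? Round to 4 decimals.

w_1 = (-4, -3); ‖w_1‖ = 5.0000, so q_1 = (-0.8000, -0.6000).
q_1·w_2 = (-0.8000)·(-4) + (-0.6000)·3 = 1.4000.
u_2 = w_2 − 1.4000·q_1 = (-2.8800, 3.8400).

u_2 = (-2.8800, 3.8400)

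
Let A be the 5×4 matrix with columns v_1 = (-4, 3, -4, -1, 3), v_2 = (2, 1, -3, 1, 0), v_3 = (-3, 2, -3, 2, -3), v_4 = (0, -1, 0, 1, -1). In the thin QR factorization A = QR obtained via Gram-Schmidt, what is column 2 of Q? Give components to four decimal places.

e_2 = (0.6535, 0.1711, -0.6690, 0.2956, -0.0934)

v_1 = (-4, 3, -4, -1, 3); ‖v_1‖ = 7.1414, so e_1 = (-0.5601, 0.4201, -0.5601, -0.1400, 0.4201).
e_1·v_2 = (-0.5601)·2 + 0.4201·1 + (-0.5601)·(-3) + (-0.1400)·1 + 0.4201·0 = 0.8402.
u_2 = v_2 − 0.8402·e_1 = (2.4706, 0.6471, -2.5294, 1.1176, -0.3529).
‖u_2‖ = 3.7808, so e_2 = (0.6535, 0.1711, -0.6690, 0.2956, -0.0934).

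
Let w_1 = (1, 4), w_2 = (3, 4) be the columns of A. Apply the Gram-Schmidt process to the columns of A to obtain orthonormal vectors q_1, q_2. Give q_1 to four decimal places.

w_1 = (1, 4); ‖w_1‖ = 4.1231, so q_1 = (0.2425, 0.9701).

q_1 = (0.2425, 0.9701)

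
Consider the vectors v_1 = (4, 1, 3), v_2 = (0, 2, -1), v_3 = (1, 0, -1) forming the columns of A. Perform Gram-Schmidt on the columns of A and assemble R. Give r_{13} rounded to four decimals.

v_1 = (4, 1, 3); ‖v_1‖ = 5.0990, so e_1 = (0.7845, 0.1961, 0.5883).
r_{13} = e_1·v_3 = 0.1961.

r_{13} = 0.1961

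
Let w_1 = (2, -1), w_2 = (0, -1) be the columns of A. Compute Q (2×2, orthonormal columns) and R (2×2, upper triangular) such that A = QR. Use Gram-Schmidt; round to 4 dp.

q_1 = w_1/‖w_1‖ = (2, -1)/2.2361 = (0.8944, -0.4472).
r_{12} = q_1·w_2 = 0.4472.
u_2 = w_2 − 0.4472·q_1 = (-0.4000, -0.8000).
‖u_2‖ = 0.8944, so q_2 = (-0.4472, -0.8944).

Q = [[0.8944, -0.4472], [-0.4472, -0.8944]], R = [[2.2361, 0.4472], [0.0000, 0.8944]]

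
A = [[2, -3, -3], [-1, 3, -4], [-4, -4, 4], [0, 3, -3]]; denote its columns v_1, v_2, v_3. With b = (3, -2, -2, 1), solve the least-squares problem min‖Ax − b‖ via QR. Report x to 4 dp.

x = (0.7388, -0.3091, -0.1471)

v_1 = (2, -1, -4, 0); ‖v_1‖ = 4.5826, so e_1 = (0.4364, -0.2182, -0.8729, 0.0000).
e_1·v_2 = 0.4364·(-3) + (-0.2182)·3 + (-0.8729)·(-4) + 0.0000·3 = 1.5275.
u_2 = v_2 − 1.5275·e_1 = (-3.6667, 3.3333, -2.6667, 3.0000).
‖u_2‖ = 6.3770, so e_2 = (-0.5750, 0.5227, -0.4182, 0.4704).
e_1·v_3 = 0.4364·(-3) + (-0.2182)·(-4) + (-0.8729)·4 + 0.0000·(-3) = -3.9279; e_2·v_3 = (-0.5750)·(-3) + 0.5227·(-4) + (-0.4182)·4 + 0.4704·(-3) = -3.4499.
u_3 = v_3 + 3.9279·e_1 + 3.4499·e_2 = (-3.2693, -3.0539, -0.8712, -1.3770).
‖u_3‖ = 4.7613, so e_3 = (-0.6866, -0.6414, -0.1830, -0.2892).
Qᵀb = (3.4915, -1.4636, -0.7004).
Back-substitute: x_3 = -0.7004/4.7613 = -0.1471.
x_2 = (-1.4636 + 3.4499·(-0.1471))/6.3770 = -0.3091.
x_1 = (3.4915 − 1.5275·(-0.3091) + 3.9279·(-0.1471))/4.5826 = 0.7388.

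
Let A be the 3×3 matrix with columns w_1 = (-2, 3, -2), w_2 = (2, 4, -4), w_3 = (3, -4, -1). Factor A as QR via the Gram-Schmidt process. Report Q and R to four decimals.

w_1 = (-2, 3, -2); ‖w_1‖ = 4.1231, so e_1 = (-0.4851, 0.7276, -0.4851).
e_1·w_2 = (-0.4851)·2 + 0.7276·4 + (-0.4851)·(-4) = 3.8806.
u_2 = w_2 − 3.8806·e_1 = (3.8824, 1.1765, -2.1176).
‖u_2‖ = 4.5762, so e_2 = (0.8484, 0.2571, -0.4628).
e_1·w_3 = (-0.4851)·3 + 0.7276·(-4) + (-0.4851)·(-1) = -3.8806; e_2·w_3 = 0.8484·3 + 0.2571·(-4) + (-0.4628)·(-1) = 1.9796.
u_3 = w_3 + 3.8806·e_1 − 1.9796·e_2 = (-0.5618, -1.6854, -1.9663).
‖u_3‖ = 2.6500, so e_3 = (-0.2120, -0.6360, -0.7420).

Q = [[-0.4851, 0.8484, -0.2120], [0.7276, 0.2571, -0.6360], [-0.4851, -0.4628, -0.7420]], R = [[4.1231, 3.8806, -3.8806], [0.0000, 4.5762, 1.9796], [0.0000, 0.0000, 2.6500]]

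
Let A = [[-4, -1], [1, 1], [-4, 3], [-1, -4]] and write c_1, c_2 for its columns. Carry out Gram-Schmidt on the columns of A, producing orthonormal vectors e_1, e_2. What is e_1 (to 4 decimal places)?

e_1 = (-0.6860, 0.1715, -0.6860, -0.1715)

c_1 = (-4, 1, -4, -1); ‖c_1‖ = 5.8310, so e_1 = (-0.6860, 0.1715, -0.6860, -0.1715).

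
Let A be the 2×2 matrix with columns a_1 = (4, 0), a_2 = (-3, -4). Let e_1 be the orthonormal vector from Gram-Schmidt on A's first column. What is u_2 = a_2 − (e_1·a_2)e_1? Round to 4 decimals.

e_1 = a_1/‖a_1‖ = (4, 0)/4.0000 = (1.0000, 0.0000).
r_{12} = e_1·a_2 = -3.0000.
u_2 = a_2 + 3.0000·e_1 = (0.0000, -4.0000).

u_2 = (0.0000, -4.0000)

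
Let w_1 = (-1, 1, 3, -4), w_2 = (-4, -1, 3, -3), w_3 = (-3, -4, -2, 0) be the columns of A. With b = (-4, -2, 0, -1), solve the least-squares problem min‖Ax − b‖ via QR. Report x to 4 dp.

x = (-0.3062, 0.7033, 0.3732)

e_1 = w_1/‖w_1‖ = (-1, 1, 3, -4)/5.1962 = (-0.1925, 0.1925, 0.5774, -0.7698).
r_{12} = e_1·w_2 = 4.6188.
u_2 = w_2 − 4.6188·e_1 = (-3.1111, -1.8889, 0.3333, 0.5556).
‖u_2‖ = 3.6968, so e_2 = (-0.8416, -0.5109, 0.0902, 0.1503).
r_{13} = e_1·w_3 = -1.3472; r_{23} = e_2·w_3 = 4.3881.
u_3 = w_3 + 1.3472·e_1 − 4.3881·e_2 = (0.4336, -1.4986, -1.6179, -1.6965).
‖u_3‖ = 2.8159, so e_3 = (0.1540, -0.5322, -0.5745, -0.6025).
Qᵀb = (1.1547, 4.2378, 1.0509).
Back-substitute: x_3 = 1.0509/2.8159 = 0.3732.
x_2 = (4.2378 − 4.3881·0.3732)/3.6968 = 0.7033.
x_1 = (1.1547 − 4.6188·0.7033 + 1.3472·0.3732)/5.1962 = -0.3062.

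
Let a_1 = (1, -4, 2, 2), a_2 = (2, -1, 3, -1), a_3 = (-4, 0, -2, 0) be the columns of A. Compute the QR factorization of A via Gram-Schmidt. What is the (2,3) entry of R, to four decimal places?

r_{23} = -3.2563

q_1 = a_1/‖a_1‖ = (1, -4, 2, 2)/5.0000 = (0.2000, -0.8000, 0.4000, 0.4000).
r_{12} = q_1·a_2 = 2.0000.
u_2 = a_2 − 2.0000·q_1 = (1.6000, 0.6000, 2.2000, -1.8000).
‖u_2‖ = 3.3166, so q_2 = (0.4824, 0.1809, 0.6633, -0.5427).
r_{23} = q_2·a_3 = -3.2563.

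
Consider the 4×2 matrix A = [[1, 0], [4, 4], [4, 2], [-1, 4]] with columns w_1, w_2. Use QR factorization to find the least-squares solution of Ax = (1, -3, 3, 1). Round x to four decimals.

w_1 = (1, 4, 4, -1); ‖w_1‖ = 5.8310, so e_1 = (0.1715, 0.6860, 0.6860, -0.1715).
e_1·w_2 = 0.1715·0 + 0.6860·4 + 0.6860·2 + (-0.1715)·4 = 3.4300.
u_2 = w_2 − 3.4300·e_1 = (-0.5882, 1.6471, -0.3529, 4.5882).
‖u_2‖ = 4.9229, so e_2 = (-0.1195, 0.3346, -0.0717, 0.9320).
Qᵀb = (0.0000, -0.4063).
Back-substitute: x_2 = -0.4063/4.9229 = -0.0825.
x_1 = (0.0000 − 3.4300·(-0.0825))/5.8310 = 0.0485.

x = (0.0485, -0.0825)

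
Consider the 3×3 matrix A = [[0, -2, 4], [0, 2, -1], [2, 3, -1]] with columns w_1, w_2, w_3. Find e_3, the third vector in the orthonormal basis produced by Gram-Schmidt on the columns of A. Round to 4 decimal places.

e_3 = (0.7071, 0.7071, 0.0000)

e_1 = w_1/‖w_1‖ = (0, 0, 2)/2.0000 = (0.0000, 0.0000, 1.0000).
r_{12} = e_1·w_2 = 3.0000.
u_2 = w_2 − 3.0000·e_1 = (-2.0000, 2.0000, 0.0000).
‖u_2‖ = 2.8284, so e_2 = (-0.7071, 0.7071, 0.0000).
r_{13} = e_1·w_3 = -1.0000; r_{23} = e_2·w_3 = -3.5355.
u_3 = w_3 + 1.0000·e_1 + 3.5355·e_2 = (1.5000, 1.5000, 0.0000).
‖u_3‖ = 2.1213, so e_3 = (0.7071, 0.7071, 0.0000).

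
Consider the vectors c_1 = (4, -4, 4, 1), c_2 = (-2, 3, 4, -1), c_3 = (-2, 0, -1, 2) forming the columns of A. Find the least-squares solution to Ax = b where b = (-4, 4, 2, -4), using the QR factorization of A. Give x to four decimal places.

x = (-0.6232, 0.9154, -0.7112)

c_1 = (4, -4, 4, 1); ‖c_1‖ = 7.0000, so e_1 = (0.5714, -0.5714, 0.5714, 0.1429).
e_1·c_2 = 0.5714·(-2) + (-0.5714)·3 + 0.5714·4 + 0.1429·(-1) = -0.7143.
u_2 = c_2 + 0.7143·e_1 = (-1.5918, 2.5918, 4.4082, -0.8980).
‖u_2‖ = 5.4305, so e_2 = (-0.2931, 0.4773, 0.8117, -0.1654).
e_1·c_3 = 0.5714·(-2) + (-0.5714)·0 + 0.5714·(-1) + 0.1429·2 = -1.4286; e_2·c_3 = (-0.2931)·(-2) + 0.4773·0 + 0.8117·(-1) + (-0.1654)·2 = -0.5562.
u_3 = c_3 + 1.4286·e_1 + 0.5562·e_2 = (-1.3467, -0.5509, 0.2678, 2.1121).
‖u_3‖ = 2.5787, so e_3 = (-0.5222, -0.2136, 0.1039, 0.8191).
Qᵀb = (-4.0000, 5.3666, -1.8340).
Back-substitute: x_3 = -1.8340/2.5787 = -0.7112.
x_2 = (5.3666 + 0.5562·(-0.7112))/5.4305 = 0.9154.
x_1 = (-4.0000 + 0.7143·0.9154 + 1.4286·(-0.7112))/7.0000 = -0.6232.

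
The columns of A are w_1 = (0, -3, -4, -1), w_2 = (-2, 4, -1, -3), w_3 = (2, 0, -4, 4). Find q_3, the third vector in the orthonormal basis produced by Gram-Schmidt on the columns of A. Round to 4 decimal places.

w_1 = (0, -3, -4, -1); ‖w_1‖ = 5.0990, so q_1 = (0.0000, -0.5883, -0.7845, -0.1961).
q_1·w_2 = 0.0000·(-2) + (-0.5883)·4 + (-0.7845)·(-1) + (-0.1961)·(-3) = -0.9806.
u_2 = w_2 + 0.9806·q_1 = (-2.0000, 3.4231, -1.7692, -3.1923).
‖u_2‖ = 5.3887, so q_2 = (-0.3711, 0.6352, -0.3283, -0.5924).
q_1·w_3 = 0.0000·2 + (-0.5883)·0 + (-0.7845)·(-4) + (-0.1961)·4 = 2.3534; q_2·w_3 = (-0.3711)·2 + 0.6352·0 + (-0.3283)·(-4) + (-0.5924)·4 = -1.7986.
u_3 = w_3 − 2.3534·q_1 + 1.7986·q_2 = (1.3325, 2.5272, -2.7444, 3.3960).
‖u_3‖ = 5.2179, so q_3 = (0.2554, 0.4843, -0.5260, 0.6508).

q_3 = (0.2554, 0.4843, -0.5260, 0.6508)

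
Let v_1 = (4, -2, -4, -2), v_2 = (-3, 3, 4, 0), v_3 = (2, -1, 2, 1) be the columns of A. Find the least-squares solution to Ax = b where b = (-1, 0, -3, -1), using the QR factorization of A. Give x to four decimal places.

x = (0.0120, -0.2800, -0.9280)

v_1 = (4, -2, -4, -2); ‖v_1‖ = 6.3246, so e_1 = (0.6325, -0.3162, -0.6325, -0.3162).
e_1·v_2 = 0.6325·(-3) + (-0.3162)·3 + (-0.6325)·4 + (-0.3162)·0 = -5.3759.
u_2 = v_2 + 5.3759·e_1 = (0.4000, 1.3000, 0.6000, -1.7000).
‖u_2‖ = 2.2583, so e_2 = (0.1771, 0.5756, 0.2657, -0.7528).
e_1·v_3 = 0.6325·2 + (-0.3162)·(-1) + (-0.6325)·2 + (-0.3162)·1 = 0.0000; e_2·v_3 = 0.1771·2 + 0.5756·(-1) + 0.2657·2 + (-0.7528)·1 = -0.4428.
u_3 = v_3 − 0.0000·e_1 + 0.4428·e_2 = (2.0784, -0.7451, 2.1176, 0.6667).
‖u_3‖ = 3.1311, so e_3 = (0.6638, -0.2380, 0.6763, 0.2129).
Qᵀb = (1.5811, -0.2214, -2.9057).
Back-substitute: x_3 = -2.9057/3.1311 = -0.9280.
x_2 = (-0.2214 + 0.4428·(-0.9280))/2.2583 = -0.2800.
x_1 = (1.5811 + 5.3759·(-0.2800) − 0.0000·(-0.9280))/6.3246 = 0.0120.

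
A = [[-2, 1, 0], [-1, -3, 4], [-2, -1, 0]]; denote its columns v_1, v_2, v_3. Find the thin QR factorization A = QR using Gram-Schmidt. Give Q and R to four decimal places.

v_1 = (-2, -1, -2); ‖v_1‖ = 3.0000, so q_1 = (-0.6667, -0.3333, -0.6667).
q_1·v_2 = (-0.6667)·1 + (-0.3333)·(-3) + (-0.6667)·(-1) = 1.0000.
u_2 = v_2 − 1.0000·q_1 = (1.6667, -2.6667, -0.3333).
‖u_2‖ = 3.1623, so q_2 = (0.5270, -0.8433, -0.1054).
q_1·v_3 = (-0.6667)·0 + (-0.3333)·4 + (-0.6667)·0 = -1.3333; q_2·v_3 = 0.5270·0 + (-0.8433)·4 + (-0.1054)·0 = -3.3731.
u_3 = v_3 + 1.3333·q_1 + 3.3731·q_2 = (0.8889, 0.7111, -1.2444).
‖u_3‖ = 1.6865, so q_3 = (0.5270, 0.4216, -0.7379).

Q = [[-0.6667, 0.5270, 0.5270], [-0.3333, -0.8433, 0.4216], [-0.6667, -0.1054, -0.7379]], R = [[3.0000, 1.0000, -1.3333], [0.0000, 3.1623, -3.3731], [0.0000, 0.0000, 1.6865]]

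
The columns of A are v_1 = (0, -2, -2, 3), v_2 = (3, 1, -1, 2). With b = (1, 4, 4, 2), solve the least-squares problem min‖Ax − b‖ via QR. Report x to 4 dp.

x = (-0.8767, 0.8174)

v_1 = (0, -2, -2, 3); ‖v_1‖ = 4.1231, so q_1 = (0.0000, -0.4851, -0.4851, 0.7276).
q_1·v_2 = 0.0000·3 + (-0.4851)·1 + (-0.4851)·(-1) + 0.7276·2 = 1.4552.
u_2 = v_2 − 1.4552·q_1 = (3.0000, 1.7059, -0.2941, 0.9412).
‖u_2‖ = 3.5892, so q_2 = (0.8358, 0.4753, -0.0819, 0.2622).
Qᵀb = (-2.4254, 2.9336).
Back-substitute: x_2 = 2.9336/3.5892 = 0.8174.
x_1 = (-2.4254 − 1.4552·0.8174)/4.1231 = -0.8767.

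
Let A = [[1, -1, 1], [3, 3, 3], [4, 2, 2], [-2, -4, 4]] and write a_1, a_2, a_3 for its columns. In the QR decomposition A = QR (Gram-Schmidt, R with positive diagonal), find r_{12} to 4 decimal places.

r_{12} = 4.3818

a_1 = (1, 3, 4, -2); ‖a_1‖ = 5.4772, so e_1 = (0.1826, 0.5477, 0.7303, -0.3651).
r_{12} = e_1·a_2 = 4.3818.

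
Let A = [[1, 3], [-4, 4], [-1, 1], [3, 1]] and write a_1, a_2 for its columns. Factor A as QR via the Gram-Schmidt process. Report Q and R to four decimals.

a_1 = (1, -4, -1, 3); ‖a_1‖ = 5.1962, so q_1 = (0.1925, -0.7698, -0.1925, 0.5774).
q_1·a_2 = 0.1925·3 + (-0.7698)·4 + (-0.1925)·1 + 0.5774·1 = -2.1170.
u_2 = a_2 + 2.1170·q_1 = (3.4074, 2.3704, 0.5926, 2.2222).
‖u_2‖ = 4.7454, so q_2 = (0.7180, 0.4995, 0.1249, 0.4683).

Q = [[0.1925, 0.7180], [-0.7698, 0.4995], [-0.1925, 0.1249], [0.5774, 0.4683]], R = [[5.1962, -2.1170], [0.0000, 4.7454]]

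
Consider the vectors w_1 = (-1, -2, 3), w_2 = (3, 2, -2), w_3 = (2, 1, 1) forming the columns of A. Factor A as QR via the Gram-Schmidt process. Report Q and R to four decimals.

w_1 = (-1, -2, 3); ‖w_1‖ = 3.7417, so q_1 = (-0.2673, -0.5345, 0.8018).
q_1·w_2 = (-0.2673)·3 + (-0.5345)·2 + 0.8018·(-2) = -3.4744.
u_2 = w_2 + 3.4744·q_1 = (2.0714, 0.1429, 0.7857).
‖u_2‖ = 2.2200, so q_2 = (0.9331, 0.0643, 0.3539).
q_1·w_3 = (-0.2673)·2 + (-0.5345)·1 + 0.8018·1 = -0.2673; q_2·w_3 = 0.9331·2 + 0.0643·1 + 0.3539·1 = 2.2844.
u_3 = w_3 + 0.2673·q_1 − 2.2844·q_2 = (-0.2029, 0.7101, 0.4058).
‖u_3‖ = 0.8427, so q_3 = (-0.2408, 0.8427, 0.4815).

Q = [[-0.2673, 0.9331, -0.2408], [-0.5345, 0.0643, 0.8427], [0.8018, 0.3539, 0.4815]], R = [[3.7417, -3.4744, -0.2673], [0.0000, 2.2200, 2.2844], [0.0000, 0.0000, 0.8427]]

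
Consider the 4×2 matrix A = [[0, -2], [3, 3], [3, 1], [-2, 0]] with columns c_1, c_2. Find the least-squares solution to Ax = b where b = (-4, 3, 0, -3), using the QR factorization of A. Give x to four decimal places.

x = (0.0366, 1.1829)

e_1 = c_1/‖c_1‖ = (0, 3, 3, -2)/4.6904 = (0.0000, 0.6396, 0.6396, -0.4264).
r_{12} = e_1·c_2 = 2.5584.
u_2 = c_2 − 2.5584·e_1 = (-2.0000, 1.3636, -0.6364, 1.0909).
‖u_2‖ = 2.7303, so e_2 = (-0.7325, 0.4994, -0.2331, 0.3996).
Qᵀb = (3.1980, 3.2297).
Back-substitute: x_2 = 3.2297/2.7303 = 1.1829.
x_1 = (3.1980 − 2.5584·1.1829)/4.6904 = 0.0366.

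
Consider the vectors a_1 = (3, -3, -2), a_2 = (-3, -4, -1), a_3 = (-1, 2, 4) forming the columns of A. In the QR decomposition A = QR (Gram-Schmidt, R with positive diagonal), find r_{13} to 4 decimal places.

r_{13} = -3.6244

a_1 = (3, -3, -2); ‖a_1‖ = 4.6904, so e_1 = (0.6396, -0.6396, -0.4264).
r_{13} = e_1·a_3 = -3.6244.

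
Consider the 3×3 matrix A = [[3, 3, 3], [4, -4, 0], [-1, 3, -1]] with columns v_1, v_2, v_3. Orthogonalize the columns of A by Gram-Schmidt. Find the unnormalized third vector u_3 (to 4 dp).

u_3 = (0.4898, -0.7347, -1.4694)

e_1 = v_1/‖v_1‖ = (3, 4, -1)/5.0990 = (0.5883, 0.7845, -0.1961).
r_{12} = e_1·v_2 = -1.9612.
u_2 = v_2 + 1.9612·e_1 = (4.1538, -2.4615, 2.6154).
‖u_2‖ = 5.4913, so e_2 = (0.7564, -0.4483, 0.4763).
r_{13} = e_1·v_3 = 1.9612; r_{23} = e_2·v_3 = 1.7931.
u_3 = v_3 − 1.9612·e_1 − 1.7931·e_2 = (0.4898, -0.7347, -1.4694).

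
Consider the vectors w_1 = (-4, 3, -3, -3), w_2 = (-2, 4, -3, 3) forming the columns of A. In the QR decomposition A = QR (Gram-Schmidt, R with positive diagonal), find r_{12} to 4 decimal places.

e_1 = w_1/‖w_1‖ = (-4, 3, -3, -3)/6.5574 = (-0.6100, 0.4575, -0.4575, -0.4575).
r_{12} = e_1·w_2 = 3.0500.

r_{12} = 3.0500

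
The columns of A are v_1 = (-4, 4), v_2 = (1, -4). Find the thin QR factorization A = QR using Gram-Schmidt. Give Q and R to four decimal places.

v_1 = (-4, 4); ‖v_1‖ = 5.6569, so q_1 = (-0.7071, 0.7071).
q_1·v_2 = (-0.7071)·1 + 0.7071·(-4) = -3.5355.
u_2 = v_2 + 3.5355·q_1 = (-1.5000, -1.5000).
‖u_2‖ = 2.1213, so q_2 = (-0.7071, -0.7071).

Q = [[-0.7071, -0.7071], [0.7071, -0.7071]], R = [[5.6569, -3.5355], [0.0000, 2.1213]]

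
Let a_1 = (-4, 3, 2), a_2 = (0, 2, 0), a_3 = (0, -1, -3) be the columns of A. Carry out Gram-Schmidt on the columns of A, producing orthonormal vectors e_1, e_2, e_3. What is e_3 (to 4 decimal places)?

e_1 = a_1/‖a_1‖ = (-4, 3, 2)/5.3852 = (-0.7428, 0.5571, 0.3714).
r_{12} = e_1·a_2 = 1.1142.
u_2 = a_2 − 1.1142·e_1 = (0.8276, 1.3793, -0.4138).
‖u_2‖ = 1.6609, so e_2 = (0.4983, 0.8305, -0.2491).
r_{13} = e_1·a_3 = -1.6713; r_{23} = e_2·a_3 = -0.0830.
u_3 = a_3 + 1.6713·e_1 + 0.0830·e_2 = (-1.2000, 0.0000, -2.4000).
‖u_3‖ = 2.6833, so e_3 = (-0.4472, 0.0000, -0.8944).

e_3 = (-0.4472, 0.0000, -0.8944)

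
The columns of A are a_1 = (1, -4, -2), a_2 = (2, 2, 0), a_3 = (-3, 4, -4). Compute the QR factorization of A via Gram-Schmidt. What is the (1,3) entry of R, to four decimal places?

r_{13} = -2.4004

a_1 = (1, -4, -2); ‖a_1‖ = 4.5826, so q_1 = (0.2182, -0.8729, -0.4364).
r_{13} = q_1·a_3 = -2.4004.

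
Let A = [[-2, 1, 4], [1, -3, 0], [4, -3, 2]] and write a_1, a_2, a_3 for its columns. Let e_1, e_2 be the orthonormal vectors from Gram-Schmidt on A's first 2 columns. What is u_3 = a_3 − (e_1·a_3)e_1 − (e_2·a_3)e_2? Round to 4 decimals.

e_1 = a_1/‖a_1‖ = (-2, 1, 4)/4.5826 = (-0.4364, 0.2182, 0.8729).
r_{12} = e_1·a_2 = -3.7097.
u_2 = a_2 + 3.7097·e_1 = (-0.6190, -2.1905, 0.2381).
‖u_2‖ = 2.2887, so e_2 = (-0.2705, -0.9571, 0.1040).
r_{13} = e_1·a_3 = 0.0000; r_{23} = e_2·a_3 = -0.8739.
u_3 = a_3 + 0.0000·e_1 + 0.8739·e_2 = (3.7636, -0.8364, 2.0909).

u_3 = (3.7636, -0.8364, 2.0909)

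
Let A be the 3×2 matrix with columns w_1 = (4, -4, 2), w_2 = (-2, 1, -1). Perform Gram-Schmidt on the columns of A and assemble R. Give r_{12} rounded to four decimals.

r_{12} = -2.3333

e_1 = w_1/‖w_1‖ = (4, -4, 2)/6.0000 = (0.6667, -0.6667, 0.3333).
r_{12} = e_1·w_2 = -2.3333.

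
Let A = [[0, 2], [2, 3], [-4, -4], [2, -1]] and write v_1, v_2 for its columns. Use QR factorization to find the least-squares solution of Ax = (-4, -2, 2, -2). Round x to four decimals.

x = (-0.2500, -0.5000)

v_1 = (0, 2, -4, 2); ‖v_1‖ = 4.8990, so q_1 = (0.0000, 0.4082, -0.8165, 0.4082).
q_1·v_2 = 0.0000·2 + 0.4082·3 + (-0.8165)·(-4) + 0.4082·(-1) = 4.0825.
u_2 = v_2 − 4.0825·q_1 = (2.0000, 1.3333, -0.6667, -2.6667).
‖u_2‖ = 3.6515, so q_2 = (0.5477, 0.3651, -0.1826, -0.7303).
Qᵀb = (-3.2660, -1.8257).
Back-substitute: x_2 = -1.8257/3.6515 = -0.5000.
x_1 = (-3.2660 − 4.0825·(-0.5000))/4.8990 = -0.2500.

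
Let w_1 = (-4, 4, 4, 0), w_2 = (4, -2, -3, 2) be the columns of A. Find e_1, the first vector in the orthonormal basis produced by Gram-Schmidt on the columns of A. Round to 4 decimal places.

e_1 = (-0.5774, 0.5774, 0.5774, 0.0000)

e_1 = w_1/‖w_1‖ = (-4, 4, 4, 0)/6.9282 = (-0.5774, 0.5774, 0.5774, 0.0000).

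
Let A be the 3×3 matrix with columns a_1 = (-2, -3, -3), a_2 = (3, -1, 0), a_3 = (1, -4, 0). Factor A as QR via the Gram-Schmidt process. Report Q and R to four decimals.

Q = [[-0.4264, 0.8806, -0.2065], [-0.6396, -0.4550, -0.6196], [-0.6396, -0.1321, 0.7573]], R = [[4.6904, -0.6396, 2.1320], [0.0000, 3.0969, 2.7006], [0.0000, 0.0000, 2.2718]]

a_1 = (-2, -3, -3); ‖a_1‖ = 4.6904, so q_1 = (-0.4264, -0.6396, -0.6396).
q_1·a_2 = (-0.4264)·3 + (-0.6396)·(-1) + (-0.6396)·0 = -0.6396.
u_2 = a_2 + 0.6396·q_1 = (2.7273, -1.4091, -0.4091).
‖u_2‖ = 3.0969, so q_2 = (0.8806, -0.4550, -0.1321).
q_1·a_3 = (-0.4264)·1 + (-0.6396)·(-4) + (-0.6396)·0 = 2.1320; q_2·a_3 = 0.8806·1 + (-0.4550)·(-4) + (-0.1321)·0 = 2.7006.
u_3 = a_3 − 2.1320·q_1 − 2.7006·q_2 = (-0.4692, -1.4076, 1.7204).
‖u_3‖ = 2.2718, so q_3 = (-0.2065, -0.6196, 0.7573).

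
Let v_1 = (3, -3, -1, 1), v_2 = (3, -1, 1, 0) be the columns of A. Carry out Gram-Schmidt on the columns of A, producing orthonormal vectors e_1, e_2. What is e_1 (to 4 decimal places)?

e_1 = v_1/‖v_1‖ = (3, -3, -1, 1)/4.4721 = (0.6708, -0.6708, -0.2236, 0.2236).

e_1 = (0.6708, -0.6708, -0.2236, 0.2236)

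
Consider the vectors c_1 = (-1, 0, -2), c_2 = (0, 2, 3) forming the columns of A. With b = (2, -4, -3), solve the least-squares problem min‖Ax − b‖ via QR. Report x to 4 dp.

x = (-1.7241, -2.1034)

c_1 = (-1, 0, -2); ‖c_1‖ = 2.2361, so e_1 = (-0.4472, 0.0000, -0.8944).
e_1·c_2 = (-0.4472)·0 + 0.0000·2 + (-0.8944)·3 = -2.6833.
u_2 = c_2 + 2.6833·e_1 = (-1.2000, 2.0000, 0.6000).
‖u_2‖ = 2.4083, so e_2 = (-0.4983, 0.8305, 0.2491).
Qᵀb = (1.7889, -5.0658).
Back-substitute: x_2 = -5.0658/2.4083 = -2.1034.
x_1 = (1.7889 + 2.6833·(-2.1034))/2.2361 = -1.7241.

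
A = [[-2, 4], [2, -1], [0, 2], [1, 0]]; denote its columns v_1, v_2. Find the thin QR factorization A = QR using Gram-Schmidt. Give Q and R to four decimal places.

Q = [[-0.6667, 0.5653], [0.6667, 0.3887], [0.0000, 0.6360], [0.3333, 0.3533]], R = [[3.0000, -3.3333], [0.0000, 3.1447]]

v_1 = (-2, 2, 0, 1); ‖v_1‖ = 3.0000, so e_1 = (-0.6667, 0.6667, 0.0000, 0.3333).
e_1·v_2 = (-0.6667)·4 + 0.6667·(-1) + 0.0000·2 + 0.3333·0 = -3.3333.
u_2 = v_2 + 3.3333·e_1 = (1.7778, 1.2222, 2.0000, 1.1111).
‖u_2‖ = 3.1447, so e_2 = (0.5653, 0.3887, 0.6360, 0.3533).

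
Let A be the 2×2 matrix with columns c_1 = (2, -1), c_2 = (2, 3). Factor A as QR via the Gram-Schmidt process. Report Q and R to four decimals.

Q = [[0.8944, 0.4472], [-0.4472, 0.8944]], R = [[2.2361, 0.4472], [0.0000, 3.5777]]

e_1 = c_1/‖c_1‖ = (2, -1)/2.2361 = (0.8944, -0.4472).
r_{12} = e_1·c_2 = 0.4472.
u_2 = c_2 − 0.4472·e_1 = (1.6000, 3.2000).
‖u_2‖ = 3.5777, so e_2 = (0.4472, 0.8944).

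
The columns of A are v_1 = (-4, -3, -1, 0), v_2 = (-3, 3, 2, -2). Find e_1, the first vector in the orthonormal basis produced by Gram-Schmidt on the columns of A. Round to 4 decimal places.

e_1 = (-0.7845, -0.5883, -0.1961, 0.0000)

v_1 = (-4, -3, -1, 0); ‖v_1‖ = 5.0990, so e_1 = (-0.7845, -0.5883, -0.1961, 0.0000).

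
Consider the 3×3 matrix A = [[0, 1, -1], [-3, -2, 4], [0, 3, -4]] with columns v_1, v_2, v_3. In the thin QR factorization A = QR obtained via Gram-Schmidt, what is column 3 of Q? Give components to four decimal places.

v_1 = (0, -3, 0); ‖v_1‖ = 3.0000, so q_1 = (0.0000, -1.0000, 0.0000).
q_1·v_2 = 0.0000·1 + (-1.0000)·(-2) + 0.0000·3 = 2.0000.
u_2 = v_2 − 2.0000·q_1 = (1.0000, 0.0000, 3.0000).
‖u_2‖ = 3.1623, so q_2 = (0.3162, 0.0000, 0.9487).
q_1·v_3 = 0.0000·(-1) + (-1.0000)·4 + 0.0000·(-4) = -4.0000; q_2·v_3 = 0.3162·(-1) + 0.0000·4 + 0.9487·(-4) = -4.1110.
u_3 = v_3 + 4.0000·q_1 + 4.1110·q_2 = (0.3000, 0.0000, -0.1000).
‖u_3‖ = 0.3162, so q_3 = (0.9487, 0.0000, -0.3162).

q_3 = (0.9487, 0.0000, -0.3162)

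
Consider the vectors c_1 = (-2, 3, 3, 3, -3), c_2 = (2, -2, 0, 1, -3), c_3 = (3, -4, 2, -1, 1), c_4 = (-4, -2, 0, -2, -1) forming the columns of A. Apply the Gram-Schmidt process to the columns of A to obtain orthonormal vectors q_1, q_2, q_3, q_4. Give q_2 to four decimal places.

q_2 = (0.4964, -0.5082, -0.0355, 0.2009, -0.6736)

c_1 = (-2, 3, 3, 3, -3); ‖c_1‖ = 6.3246, so q_1 = (-0.3162, 0.4743, 0.4743, 0.4743, -0.4743).
q_1·c_2 = (-0.3162)·2 + 0.4743·(-2) + 0.4743·0 + 0.4743·1 + (-0.4743)·(-3) = 0.3162.
u_2 = c_2 − 0.3162·q_1 = (2.1000, -2.1500, -0.1500, 0.8500, -2.8500).
‖u_2‖ = 4.2308, so q_2 = (0.4964, -0.5082, -0.0355, 0.2009, -0.6736).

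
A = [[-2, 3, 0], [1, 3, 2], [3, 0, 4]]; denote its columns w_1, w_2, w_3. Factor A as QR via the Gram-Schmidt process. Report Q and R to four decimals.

Q = [[-0.5345, 0.6172, 0.5774], [0.2673, 0.7715, -0.5774], [0.8018, 0.1543, 0.5774]], R = [[3.7417, -0.8018, 3.7417], [0.0000, 4.1662, 2.1602], [0.0000, 0.0000, 1.1547]]

w_1 = (-2, 1, 3); ‖w_1‖ = 3.7417, so e_1 = (-0.5345, 0.2673, 0.8018).
e_1·w_2 = (-0.5345)·3 + 0.2673·3 + 0.8018·0 = -0.8018.
u_2 = w_2 + 0.8018·e_1 = (2.5714, 3.2143, 0.6429).
‖u_2‖ = 4.1662, so e_2 = (0.6172, 0.7715, 0.1543).
e_1·w_3 = (-0.5345)·0 + 0.2673·2 + 0.8018·4 = 3.7417; e_2·w_3 = 0.6172·0 + 0.7715·2 + 0.1543·4 = 2.1602.
u_3 = w_3 − 3.7417·e_1 − 2.1602·e_2 = (0.6667, -0.6667, 0.6667).
‖u_3‖ = 1.1547, so e_3 = (0.5774, -0.5774, 0.5774).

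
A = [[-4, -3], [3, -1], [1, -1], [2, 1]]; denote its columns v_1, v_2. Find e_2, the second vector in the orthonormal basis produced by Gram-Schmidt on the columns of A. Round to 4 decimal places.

e_1 = v_1/‖v_1‖ = (-4, 3, 1, 2)/5.4772 = (-0.7303, 0.5477, 0.1826, 0.3651).
r_{12} = e_1·v_2 = 1.8257.
u_2 = v_2 − 1.8257·e_1 = (-1.6667, -2.0000, -1.3333, 0.3333).
‖u_2‖ = 2.9439, so e_2 = (-0.5661, -0.6794, -0.4529, 0.1132).

e_2 = (-0.5661, -0.6794, -0.4529, 0.1132)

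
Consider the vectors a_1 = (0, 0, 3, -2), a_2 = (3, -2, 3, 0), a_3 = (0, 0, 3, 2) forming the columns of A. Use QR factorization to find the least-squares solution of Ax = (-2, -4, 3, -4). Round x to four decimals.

a_1 = (0, 0, 3, -2); ‖a_1‖ = 3.6056, so e_1 = (0.0000, 0.0000, 0.8321, -0.5547).
e_1·a_2 = 0.0000·3 + 0.0000·(-2) + 0.8321·3 + (-0.5547)·0 = 2.4962.
u_2 = a_2 − 2.4962·e_1 = (3.0000, -2.0000, 0.9231, 1.3846).
‖u_2‖ = 3.9710, so e_2 = (0.7555, -0.5036, 0.2325, 0.3487).
e_1·a_3 = 0.0000·0 + 0.0000·0 + 0.8321·3 + (-0.5547)·2 = 1.3868; e_2·a_3 = 0.7555·0 + (-0.5036)·0 + 0.2325·3 + 0.3487·2 = 1.3947.
u_3 = a_3 − 1.3868·e_1 − 1.3947·e_2 = (-1.0537, 0.7024, 1.5220, 2.2829).
‖u_3‖ = 3.0219, so e_3 = (-0.3487, 0.2325, 0.5036, 0.7555).
Qᵀb = (4.7150, -0.1937, -1.7434).
Back-substitute: x_3 = -1.7434/3.0219 = -0.5769.
x_2 = (-0.1937 − 1.3947·(-0.5769))/3.9710 = 0.1538.
x_1 = (4.7150 − 2.4962·0.1538 − 1.3868·(-0.5769))/3.6056 = 1.4231.

x = (1.4231, 0.1538, -0.5769)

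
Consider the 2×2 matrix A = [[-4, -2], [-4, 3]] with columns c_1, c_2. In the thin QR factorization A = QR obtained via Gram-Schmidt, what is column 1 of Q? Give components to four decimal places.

q_1 = (-0.7071, -0.7071)

q_1 = c_1/‖c_1‖ = (-4, -4)/5.6569 = (-0.7071, -0.7071).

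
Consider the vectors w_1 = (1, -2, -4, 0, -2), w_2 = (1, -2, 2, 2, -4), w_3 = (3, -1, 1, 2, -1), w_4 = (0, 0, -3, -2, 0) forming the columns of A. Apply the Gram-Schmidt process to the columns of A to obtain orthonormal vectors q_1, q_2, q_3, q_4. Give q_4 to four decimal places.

q_4 = (0.4439, 0.2407, 0.1532, -0.7847, -0.3251)

w_1 = (1, -2, -4, 0, -2); ‖w_1‖ = 5.0000, so q_1 = (0.2000, -0.4000, -0.8000, 0.0000, -0.4000).
q_1·w_2 = 0.2000·1 + (-0.4000)·(-2) + (-0.8000)·2 + 0.0000·2 + (-0.4000)·(-4) = 1.0000.
u_2 = w_2 − 1.0000·q_1 = (0.8000, -1.6000, 2.8000, 2.0000, -3.6000).
‖u_2‖ = 5.2915, so q_2 = (0.1512, -0.3024, 0.5292, 0.3780, -0.6803).
q_1·w_3 = 0.2000·3 + (-0.4000)·(-1) + (-0.8000)·1 + 0.0000·2 + (-0.4000)·(-1) = 0.6000; q_2·w_3 = 0.1512·3 + (-0.3024)·(-1) + 0.5292·1 + 0.3780·2 + (-0.6803)·(-1) = 2.7213.
u_3 = w_3 − 0.6000·q_1 − 2.7213·q_2 = (2.4686, 0.0629, 0.0400, 0.9714, 1.0914).
‖u_3‖ = 2.8695, so q_3 = (0.8603, 0.0219, 0.0139, 0.3385, 0.3803).
q_1·w_4 = 0.2000·0 + (-0.4000)·0 + (-0.8000)·(-3) + 0.0000·(-2) + (-0.4000)·0 = 2.4000; q_2·w_4 = 0.1512·0 + (-0.3024)·0 + 0.5292·(-3) + 0.3780·(-2) + (-0.6803)·0 = -2.3434; q_3·w_4 = 0.8603·0 + 0.0219·0 + 0.0139·(-3) + 0.3385·(-2) + 0.3803·0 = -0.7189.
u_4 = w_4 − 2.4000·q_1 + 2.3434·q_2 + 0.7189·q_3 = (0.4927, 0.2672, 0.1700, -0.8709, -0.3609).
‖u_4‖ = 1.1099, so q_4 = (0.4439, 0.2407, 0.1532, -0.7847, -0.3251).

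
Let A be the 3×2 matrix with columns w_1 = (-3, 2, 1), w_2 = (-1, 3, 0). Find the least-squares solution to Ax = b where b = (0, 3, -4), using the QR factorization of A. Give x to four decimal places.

w_1 = (-3, 2, 1); ‖w_1‖ = 3.7417, so e_1 = (-0.8018, 0.5345, 0.2673).
e_1·w_2 = (-0.8018)·(-1) + 0.5345·3 + 0.2673·0 = 2.4054.
u_2 = w_2 − 2.4054·e_1 = (0.9286, 1.7143, -0.6429).
‖u_2‖ = 2.0529, so e_2 = (0.4523, 0.8351, -0.3132).
Qᵀb = (0.5345, 3.7578).
Back-substitute: x_2 = 3.7578/2.0529 = 1.8305.
x_1 = (0.5345 − 2.4054·1.8305)/3.7417 = -1.0339.

x = (-1.0339, 1.8305)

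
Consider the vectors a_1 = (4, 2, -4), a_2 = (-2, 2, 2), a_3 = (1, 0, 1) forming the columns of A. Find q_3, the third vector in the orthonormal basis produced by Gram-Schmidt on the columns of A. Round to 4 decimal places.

a_1 = (4, 2, -4); ‖a_1‖ = 6.0000, so q_1 = (0.6667, 0.3333, -0.6667).
q_1·a_2 = 0.6667·(-2) + 0.3333·2 + (-0.6667)·2 = -2.0000.
u_2 = a_2 + 2.0000·q_1 = (-0.6667, 2.6667, 0.6667).
‖u_2‖ = 2.8284, so q_2 = (-0.2357, 0.9428, 0.2357).
q_1·a_3 = 0.6667·1 + 0.3333·0 + (-0.6667)·1 = 0.0000; q_2·a_3 = (-0.2357)·1 + 0.9428·0 + 0.2357·1 = 0.0000.
u_3 = a_3 + 0.0000·q_1 + 0.0000·q_2 = (1.0000, 0.0000, 1.0000).
‖u_3‖ = 1.4142, so q_3 = (0.7071, 0.0000, 0.7071).

q_3 = (0.7071, 0.0000, 0.7071)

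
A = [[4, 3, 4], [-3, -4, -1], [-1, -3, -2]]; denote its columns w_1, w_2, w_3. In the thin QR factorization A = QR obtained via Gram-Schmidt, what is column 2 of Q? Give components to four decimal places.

e_2 = (-0.4726, -0.3623, -0.8034)

e_1 = w_1/‖w_1‖ = (4, -3, -1)/5.0990 = (0.7845, -0.5883, -0.1961).
r_{12} = e_1·w_2 = 5.2951.
u_2 = w_2 − 5.2951·e_1 = (-1.1538, -0.8846, -1.9615).
‖u_2‖ = 2.4416, so e_2 = (-0.4726, -0.3623, -0.8034).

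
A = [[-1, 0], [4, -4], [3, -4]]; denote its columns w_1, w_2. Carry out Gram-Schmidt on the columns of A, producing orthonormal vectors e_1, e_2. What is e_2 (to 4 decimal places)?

e_2 = (-0.7926, 0.2265, -0.5661)

e_1 = w_1/‖w_1‖ = (-1, 4, 3)/5.0990 = (-0.1961, 0.7845, 0.5883).
r_{12} = e_1·w_2 = -5.4913.
u_2 = w_2 + 5.4913·e_1 = (-1.0769, 0.3077, -0.7692).
‖u_2‖ = 1.3587, so e_2 = (-0.7926, 0.2265, -0.5661).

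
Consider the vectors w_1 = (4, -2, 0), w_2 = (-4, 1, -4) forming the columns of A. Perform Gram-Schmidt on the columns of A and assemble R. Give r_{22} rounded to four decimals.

q_1 = w_1/‖w_1‖ = (4, -2, 0)/4.4721 = (0.8944, -0.4472, 0.0000).
r_{12} = q_1·w_2 = -4.0249.
u_2 = w_2 + 4.0249·q_1 = (-0.4000, -0.8000, -4.0000).
r_{22} = ‖u_2‖ = 4.0988.

r_{22} = 4.0988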